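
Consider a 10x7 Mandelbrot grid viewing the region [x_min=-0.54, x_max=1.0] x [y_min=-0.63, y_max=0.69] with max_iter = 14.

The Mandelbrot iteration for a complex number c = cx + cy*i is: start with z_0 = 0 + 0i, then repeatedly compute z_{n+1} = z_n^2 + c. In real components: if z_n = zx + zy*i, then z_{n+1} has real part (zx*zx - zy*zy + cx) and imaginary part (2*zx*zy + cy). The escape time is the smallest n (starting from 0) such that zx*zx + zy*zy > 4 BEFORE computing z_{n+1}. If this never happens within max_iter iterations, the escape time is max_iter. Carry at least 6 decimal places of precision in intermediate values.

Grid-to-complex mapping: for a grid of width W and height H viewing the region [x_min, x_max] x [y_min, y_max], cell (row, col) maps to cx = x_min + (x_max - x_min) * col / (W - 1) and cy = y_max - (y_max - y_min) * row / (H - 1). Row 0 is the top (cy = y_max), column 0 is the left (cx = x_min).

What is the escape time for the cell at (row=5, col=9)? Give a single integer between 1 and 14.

z_0 = 0 + 0i, c = 1.0000 + -0.4100i
Iter 1: z = 1.0000 + -0.4100i, |z|^2 = 1.1681
Iter 2: z = 1.8319 + -1.2300i, |z|^2 = 4.8688
Escaped at iteration 2

Answer: 2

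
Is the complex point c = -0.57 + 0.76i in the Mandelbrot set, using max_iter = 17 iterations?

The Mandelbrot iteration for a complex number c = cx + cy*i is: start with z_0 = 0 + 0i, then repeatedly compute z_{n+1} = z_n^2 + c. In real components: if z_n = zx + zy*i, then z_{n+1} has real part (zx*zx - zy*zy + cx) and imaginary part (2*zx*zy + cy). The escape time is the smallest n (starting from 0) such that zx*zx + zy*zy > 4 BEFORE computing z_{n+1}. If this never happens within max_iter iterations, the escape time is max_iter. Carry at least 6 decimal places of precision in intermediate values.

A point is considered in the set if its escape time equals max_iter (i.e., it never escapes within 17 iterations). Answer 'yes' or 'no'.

Answer: no

Derivation:
z_0 = 0 + 0i, c = -0.5700 + 0.7600i
Iter 1: z = -0.5700 + 0.7600i, |z|^2 = 0.9025
Iter 2: z = -0.8227 + -0.1064i, |z|^2 = 0.6882
Iter 3: z = 0.0955 + 0.9351i, |z|^2 = 0.8835
Iter 4: z = -1.4352 + 0.9386i, |z|^2 = 2.9409
Iter 5: z = 0.6089 + -1.9343i, |z|^2 = 4.1122
Escaped at iteration 5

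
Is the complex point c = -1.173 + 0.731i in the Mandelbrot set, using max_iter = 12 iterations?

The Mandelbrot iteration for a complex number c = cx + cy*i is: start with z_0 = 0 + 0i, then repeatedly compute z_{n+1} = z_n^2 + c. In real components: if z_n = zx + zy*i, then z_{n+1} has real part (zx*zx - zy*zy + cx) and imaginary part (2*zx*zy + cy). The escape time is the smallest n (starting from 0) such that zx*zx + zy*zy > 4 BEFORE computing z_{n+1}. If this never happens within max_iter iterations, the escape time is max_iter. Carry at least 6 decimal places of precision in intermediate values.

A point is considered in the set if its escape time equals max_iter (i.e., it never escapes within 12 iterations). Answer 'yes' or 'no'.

Answer: no

Derivation:
z_0 = 0 + 0i, c = -1.1730 + 0.7310i
Iter 1: z = -1.1730 + 0.7310i, |z|^2 = 1.9103
Iter 2: z = -0.3314 + -0.9839i, |z|^2 = 1.0780
Iter 3: z = -2.0313 + 1.3832i, |z|^2 = 6.0393
Escaped at iteration 3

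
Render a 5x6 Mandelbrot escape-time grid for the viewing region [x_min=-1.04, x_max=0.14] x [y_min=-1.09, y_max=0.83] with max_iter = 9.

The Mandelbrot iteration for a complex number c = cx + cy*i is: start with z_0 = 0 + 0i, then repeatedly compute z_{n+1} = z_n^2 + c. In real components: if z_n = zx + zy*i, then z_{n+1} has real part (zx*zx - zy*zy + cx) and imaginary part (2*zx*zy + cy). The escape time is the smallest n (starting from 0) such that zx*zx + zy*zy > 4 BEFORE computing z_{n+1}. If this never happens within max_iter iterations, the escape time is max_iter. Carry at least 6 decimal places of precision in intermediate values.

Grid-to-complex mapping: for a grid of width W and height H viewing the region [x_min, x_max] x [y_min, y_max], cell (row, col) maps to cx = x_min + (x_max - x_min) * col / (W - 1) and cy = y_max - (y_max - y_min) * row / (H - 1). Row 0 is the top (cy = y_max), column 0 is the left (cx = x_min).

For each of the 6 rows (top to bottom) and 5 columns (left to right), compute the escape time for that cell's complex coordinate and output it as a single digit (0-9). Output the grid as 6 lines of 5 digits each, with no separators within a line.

Answer: 34595
58999
99999
99999
44797
33484

Derivation:
(row=0, col=0): c = -1.0400 + 0.8300i → escape time 3
(row=0, col=1): c = -0.7450 + 0.8300i → escape time 4
(row=0, col=2): c = -0.4500 + 0.8300i → escape time 5
(row=0, col=3): c = -0.1550 + 0.8300i → escape time 9
(row=0, col=4): c = 0.1400 + 0.8300i → escape time 5
(row=1, col=0): c = -1.0400 + 0.4460i → escape time 5
(row=1, col=1): c = -0.7450 + 0.4460i → escape time 8
(row=1, col=2): c = -0.4500 + 0.4460i → escape time 9
(row=1, col=3): c = -0.1550 + 0.4460i → escape time 9
(row=1, col=4): c = 0.1400 + 0.4460i → escape time 9
(row=2, col=0): c = -1.0400 + 0.0620i → escape time 9
(row=2, col=1): c = -0.7450 + 0.0620i → escape time 9
(row=2, col=2): c = -0.4500 + 0.0620i → escape time 9
(row=2, col=3): c = -0.1550 + 0.0620i → escape time 9
(row=2, col=4): c = 0.1400 + 0.0620i → escape time 9
(row=3, col=0): c = -1.0400 + -0.3220i → escape time 9
(row=3, col=1): c = -0.7450 + -0.3220i → escape time 9
(row=3, col=2): c = -0.4500 + -0.3220i → escape time 9
(row=3, col=3): c = -0.1550 + -0.3220i → escape time 9
(row=3, col=4): c = 0.1400 + -0.3220i → escape time 9
(row=4, col=0): c = -1.0400 + -0.7060i → escape time 4
(row=4, col=1): c = -0.7450 + -0.7060i → escape time 4
(row=4, col=2): c = -0.4500 + -0.7060i → escape time 7
(row=4, col=3): c = -0.1550 + -0.7060i → escape time 9
(row=4, col=4): c = 0.1400 + -0.7060i → escape time 7
(row=5, col=0): c = -1.0400 + -1.0900i → escape time 3
(row=5, col=1): c = -0.7450 + -1.0900i → escape time 3
(row=5, col=2): c = -0.4500 + -1.0900i → escape time 4
(row=5, col=3): c = -0.1550 + -1.0900i → escape time 8
(row=5, col=4): c = 0.1400 + -1.0900i → escape time 4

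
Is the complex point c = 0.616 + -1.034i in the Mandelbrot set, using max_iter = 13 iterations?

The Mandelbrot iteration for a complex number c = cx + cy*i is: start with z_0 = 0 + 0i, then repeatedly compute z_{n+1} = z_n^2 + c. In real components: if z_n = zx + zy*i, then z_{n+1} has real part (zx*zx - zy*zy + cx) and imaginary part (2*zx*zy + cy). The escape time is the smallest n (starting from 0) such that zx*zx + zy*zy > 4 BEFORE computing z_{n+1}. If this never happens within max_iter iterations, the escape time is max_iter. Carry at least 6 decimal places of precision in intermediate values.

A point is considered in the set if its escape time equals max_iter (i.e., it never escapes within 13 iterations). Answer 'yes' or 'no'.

z_0 = 0 + 0i, c = 0.6160 + -1.0340i
Iter 1: z = 0.6160 + -1.0340i, |z|^2 = 1.4486
Iter 2: z = -0.0737 + -2.3079i, |z|^2 = 5.3318
Escaped at iteration 2

Answer: no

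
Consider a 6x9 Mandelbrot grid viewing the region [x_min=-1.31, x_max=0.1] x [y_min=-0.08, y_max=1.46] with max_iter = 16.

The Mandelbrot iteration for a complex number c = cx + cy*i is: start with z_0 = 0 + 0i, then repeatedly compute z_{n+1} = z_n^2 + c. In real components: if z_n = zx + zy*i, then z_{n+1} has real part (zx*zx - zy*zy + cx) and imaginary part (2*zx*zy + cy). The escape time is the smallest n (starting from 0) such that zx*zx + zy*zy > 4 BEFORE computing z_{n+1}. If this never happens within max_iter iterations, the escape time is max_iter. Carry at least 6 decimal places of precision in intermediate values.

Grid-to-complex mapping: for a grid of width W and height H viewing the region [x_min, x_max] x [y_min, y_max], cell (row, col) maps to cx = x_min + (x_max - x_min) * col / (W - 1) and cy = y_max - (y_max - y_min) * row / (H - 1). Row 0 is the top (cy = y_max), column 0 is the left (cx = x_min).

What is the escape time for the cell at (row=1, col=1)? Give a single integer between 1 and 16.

z_0 = 0 + 0i, c = -1.0280 + 1.2675i
Iter 1: z = -1.0280 + 1.2675i, |z|^2 = 2.6633
Iter 2: z = -1.5778 + -1.3385i, |z|^2 = 4.2809
Escaped at iteration 2

Answer: 2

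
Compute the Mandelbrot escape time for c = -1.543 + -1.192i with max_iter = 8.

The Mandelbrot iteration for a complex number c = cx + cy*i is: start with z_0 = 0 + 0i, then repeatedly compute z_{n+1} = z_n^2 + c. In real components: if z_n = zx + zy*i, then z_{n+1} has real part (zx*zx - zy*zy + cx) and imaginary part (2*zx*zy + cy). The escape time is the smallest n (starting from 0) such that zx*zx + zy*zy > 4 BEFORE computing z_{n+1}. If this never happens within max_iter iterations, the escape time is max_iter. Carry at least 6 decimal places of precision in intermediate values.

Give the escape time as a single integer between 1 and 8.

z_0 = 0 + 0i, c = -1.5430 + -1.1920i
Iter 1: z = -1.5430 + -1.1920i, |z|^2 = 3.8017
Iter 2: z = -0.5830 + 2.4865i, |z|^2 = 6.5226
Escaped at iteration 2

Answer: 2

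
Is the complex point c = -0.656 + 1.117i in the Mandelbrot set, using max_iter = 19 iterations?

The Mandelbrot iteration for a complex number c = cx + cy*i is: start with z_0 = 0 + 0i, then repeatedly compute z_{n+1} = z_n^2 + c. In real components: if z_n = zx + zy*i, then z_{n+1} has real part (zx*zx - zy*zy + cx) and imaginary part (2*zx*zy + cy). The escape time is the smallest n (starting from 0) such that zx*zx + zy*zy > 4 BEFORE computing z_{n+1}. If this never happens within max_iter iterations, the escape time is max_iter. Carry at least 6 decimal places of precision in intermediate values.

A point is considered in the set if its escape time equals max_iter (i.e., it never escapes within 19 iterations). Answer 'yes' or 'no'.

Answer: no

Derivation:
z_0 = 0 + 0i, c = -0.6560 + 1.1170i
Iter 1: z = -0.6560 + 1.1170i, |z|^2 = 1.6780
Iter 2: z = -1.4734 + -0.3485i, |z|^2 = 2.2922
Iter 3: z = 1.3933 + 2.1439i, |z|^2 = 6.5378
Escaped at iteration 3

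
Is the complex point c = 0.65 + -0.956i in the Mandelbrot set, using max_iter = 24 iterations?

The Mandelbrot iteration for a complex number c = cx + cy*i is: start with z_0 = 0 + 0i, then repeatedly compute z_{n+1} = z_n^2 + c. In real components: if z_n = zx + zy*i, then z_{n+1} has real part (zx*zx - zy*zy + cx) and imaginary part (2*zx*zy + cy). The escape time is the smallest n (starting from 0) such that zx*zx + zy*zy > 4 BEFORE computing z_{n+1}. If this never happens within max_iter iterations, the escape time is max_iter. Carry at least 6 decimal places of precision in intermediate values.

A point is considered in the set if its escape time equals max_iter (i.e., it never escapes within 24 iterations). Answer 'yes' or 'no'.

Answer: no

Derivation:
z_0 = 0 + 0i, c = 0.6500 + -0.9560i
Iter 1: z = 0.6500 + -0.9560i, |z|^2 = 1.3364
Iter 2: z = 0.1586 + -2.1988i, |z|^2 = 4.8599
Escaped at iteration 2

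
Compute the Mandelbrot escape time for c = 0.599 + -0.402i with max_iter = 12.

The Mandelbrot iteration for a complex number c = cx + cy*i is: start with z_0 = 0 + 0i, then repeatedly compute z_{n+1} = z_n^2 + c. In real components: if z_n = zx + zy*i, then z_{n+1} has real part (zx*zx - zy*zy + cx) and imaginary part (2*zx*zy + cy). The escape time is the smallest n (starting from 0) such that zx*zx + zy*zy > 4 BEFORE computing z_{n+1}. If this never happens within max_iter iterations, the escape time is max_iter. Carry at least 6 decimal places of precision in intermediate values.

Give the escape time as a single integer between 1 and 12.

z_0 = 0 + 0i, c = 0.5990 + -0.4020i
Iter 1: z = 0.5990 + -0.4020i, |z|^2 = 0.5204
Iter 2: z = 0.7962 + -0.8836i, |z|^2 = 1.4147
Iter 3: z = 0.4522 + -1.8090i, |z|^2 = 3.4771
Iter 4: z = -2.4691 + -2.0380i, |z|^2 = 10.2502
Escaped at iteration 4

Answer: 4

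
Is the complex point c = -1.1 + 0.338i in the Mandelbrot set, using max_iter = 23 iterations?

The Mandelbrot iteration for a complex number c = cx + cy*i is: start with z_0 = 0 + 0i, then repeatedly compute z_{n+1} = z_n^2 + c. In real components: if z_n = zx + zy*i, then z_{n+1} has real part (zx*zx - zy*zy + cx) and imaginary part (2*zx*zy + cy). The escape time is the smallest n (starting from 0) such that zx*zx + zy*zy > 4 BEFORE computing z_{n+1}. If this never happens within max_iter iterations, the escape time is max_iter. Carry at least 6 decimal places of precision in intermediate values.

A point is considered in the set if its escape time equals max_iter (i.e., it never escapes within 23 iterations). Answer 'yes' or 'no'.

Answer: no

Derivation:
z_0 = 0 + 0i, c = -1.1000 + 0.3380i
Iter 1: z = -1.1000 + 0.3380i, |z|^2 = 1.3242
Iter 2: z = -0.0042 + -0.4056i, |z|^2 = 0.1645
Iter 3: z = -1.2645 + 0.3414i, |z|^2 = 1.7155
Iter 4: z = 0.3824 + -0.5255i, |z|^2 = 0.4224
Iter 5: z = -1.2300 + -0.0639i, |z|^2 = 1.5169
Iter 6: z = 0.4087 + 0.4951i, |z|^2 = 0.4122
Iter 7: z = -1.1781 + 0.7427i, |z|^2 = 1.9395
Iter 8: z = -0.2637 + -1.4119i, |z|^2 = 2.0631
Iter 9: z = -3.0240 + 1.0828i, |z|^2 = 10.3169
Escaped at iteration 9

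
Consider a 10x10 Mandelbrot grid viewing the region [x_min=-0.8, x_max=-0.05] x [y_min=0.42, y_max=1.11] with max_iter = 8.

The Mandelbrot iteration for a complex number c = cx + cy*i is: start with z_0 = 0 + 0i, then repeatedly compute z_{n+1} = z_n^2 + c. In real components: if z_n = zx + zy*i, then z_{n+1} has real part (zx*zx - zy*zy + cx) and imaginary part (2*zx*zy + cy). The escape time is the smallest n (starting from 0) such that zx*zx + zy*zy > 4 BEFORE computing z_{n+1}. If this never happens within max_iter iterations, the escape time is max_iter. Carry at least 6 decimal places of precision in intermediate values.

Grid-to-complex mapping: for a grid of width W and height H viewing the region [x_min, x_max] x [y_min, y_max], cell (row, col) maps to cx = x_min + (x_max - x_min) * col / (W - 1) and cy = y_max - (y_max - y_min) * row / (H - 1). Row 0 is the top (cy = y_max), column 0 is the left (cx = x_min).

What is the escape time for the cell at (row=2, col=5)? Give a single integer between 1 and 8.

Answer: 5

Derivation:
z_0 = 0 + 0i, c = -0.3833 + 0.9567i
Iter 1: z = -0.3833 + 0.9567i, |z|^2 = 1.0622
Iter 2: z = -1.1516 + 0.2232i, |z|^2 = 1.3760
Iter 3: z = 0.8930 + 0.4425i, |z|^2 = 0.9933
Iter 4: z = 0.2183 + 1.7471i, |z|^2 = 3.0999
Iter 5: z = -3.3879 + 1.7195i, |z|^2 = 14.4345
Escaped at iteration 5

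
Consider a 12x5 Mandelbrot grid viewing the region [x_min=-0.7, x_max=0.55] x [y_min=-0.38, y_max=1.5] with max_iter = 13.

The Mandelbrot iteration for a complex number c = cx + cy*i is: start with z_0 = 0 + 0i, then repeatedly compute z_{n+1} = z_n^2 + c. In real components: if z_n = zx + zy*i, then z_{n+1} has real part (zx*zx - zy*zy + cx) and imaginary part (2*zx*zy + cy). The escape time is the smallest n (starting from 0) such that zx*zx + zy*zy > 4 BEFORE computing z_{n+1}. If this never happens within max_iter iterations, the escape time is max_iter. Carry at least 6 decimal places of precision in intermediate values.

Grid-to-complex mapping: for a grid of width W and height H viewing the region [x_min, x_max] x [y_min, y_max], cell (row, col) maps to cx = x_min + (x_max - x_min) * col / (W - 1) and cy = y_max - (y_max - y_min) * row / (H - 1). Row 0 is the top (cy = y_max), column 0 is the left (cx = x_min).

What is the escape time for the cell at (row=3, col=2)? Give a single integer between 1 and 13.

z_0 = 0 + 0i, c = -0.4727 + 0.0900i
Iter 1: z = -0.4727 + 0.0900i, |z|^2 = 0.2316
Iter 2: z = -0.2574 + 0.0049i, |z|^2 = 0.0663
Iter 3: z = -0.4065 + 0.0875i, |z|^2 = 0.1729
Iter 4: z = -0.3151 + 0.0189i, |z|^2 = 0.0997
Iter 5: z = -0.3738 + 0.0781i, |z|^2 = 0.1458
Iter 6: z = -0.3391 + 0.0316i, |z|^2 = 0.1160
Iter 7: z = -0.3587 + 0.0686i, |z|^2 = 0.1334
Iter 8: z = -0.3487 + 0.0408i, |z|^2 = 0.1233
Iter 9: z = -0.3528 + 0.0615i, |z|^2 = 0.1282
Iter 10: z = -0.3521 + 0.0466i, |z|^2 = 0.1261
Iter 11: z = -0.3509 + 0.0572i, |z|^2 = 0.1264
Iter 12: z = -0.3528 + 0.0499i, |z|^2 = 0.1270

Answer: 13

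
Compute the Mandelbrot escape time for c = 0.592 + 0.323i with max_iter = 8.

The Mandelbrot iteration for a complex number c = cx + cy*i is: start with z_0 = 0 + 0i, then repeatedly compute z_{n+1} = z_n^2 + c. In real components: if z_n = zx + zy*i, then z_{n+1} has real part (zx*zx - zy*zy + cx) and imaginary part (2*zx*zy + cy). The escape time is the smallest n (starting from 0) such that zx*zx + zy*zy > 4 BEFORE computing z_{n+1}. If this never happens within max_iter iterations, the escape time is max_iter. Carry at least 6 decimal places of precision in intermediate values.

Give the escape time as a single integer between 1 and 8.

Answer: 4

Derivation:
z_0 = 0 + 0i, c = 0.5920 + 0.3230i
Iter 1: z = 0.5920 + 0.3230i, |z|^2 = 0.4548
Iter 2: z = 0.8381 + 0.7054i, |z|^2 = 1.2001
Iter 3: z = 0.7968 + 1.5055i, |z|^2 = 2.9015
Iter 4: z = -1.0396 + 2.7223i, |z|^2 = 8.4914
Escaped at iteration 4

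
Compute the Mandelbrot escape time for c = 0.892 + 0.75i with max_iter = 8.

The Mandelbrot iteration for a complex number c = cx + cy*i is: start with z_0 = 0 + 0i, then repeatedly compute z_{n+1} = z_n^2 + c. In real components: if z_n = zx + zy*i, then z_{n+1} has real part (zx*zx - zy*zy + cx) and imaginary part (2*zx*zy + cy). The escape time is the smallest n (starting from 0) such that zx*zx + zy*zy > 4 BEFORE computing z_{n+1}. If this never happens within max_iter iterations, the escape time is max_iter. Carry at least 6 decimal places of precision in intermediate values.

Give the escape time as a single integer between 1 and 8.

Answer: 2

Derivation:
z_0 = 0 + 0i, c = 0.8920 + 0.7500i
Iter 1: z = 0.8920 + 0.7500i, |z|^2 = 1.3582
Iter 2: z = 1.1252 + 2.0880i, |z|^2 = 5.6257
Escaped at iteration 2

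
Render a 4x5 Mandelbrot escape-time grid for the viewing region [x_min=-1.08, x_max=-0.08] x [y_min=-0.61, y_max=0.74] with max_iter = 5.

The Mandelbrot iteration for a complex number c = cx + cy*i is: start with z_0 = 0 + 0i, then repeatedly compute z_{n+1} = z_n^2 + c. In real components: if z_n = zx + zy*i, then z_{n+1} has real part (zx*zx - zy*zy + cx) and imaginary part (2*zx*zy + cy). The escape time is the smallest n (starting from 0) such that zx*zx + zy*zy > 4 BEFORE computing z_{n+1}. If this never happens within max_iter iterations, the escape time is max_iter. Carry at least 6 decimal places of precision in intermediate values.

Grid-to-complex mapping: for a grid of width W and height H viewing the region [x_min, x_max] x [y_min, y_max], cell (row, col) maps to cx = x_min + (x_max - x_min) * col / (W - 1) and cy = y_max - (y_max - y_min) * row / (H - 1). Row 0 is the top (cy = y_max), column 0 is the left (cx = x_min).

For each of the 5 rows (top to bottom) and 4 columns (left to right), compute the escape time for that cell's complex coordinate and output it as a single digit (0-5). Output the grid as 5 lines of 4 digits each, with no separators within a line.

Answer: 3455
5555
5555
5555
4555

Derivation:
(row=0, col=0): c = -1.0800 + 0.7400i → escape time 3
(row=0, col=1): c = -0.7467 + 0.7400i → escape time 4
(row=0, col=2): c = -0.4133 + 0.7400i → escape time 5
(row=0, col=3): c = -0.0800 + 0.7400i → escape time 5
(row=1, col=0): c = -1.0800 + 0.4025i → escape time 5
(row=1, col=1): c = -0.7467 + 0.4025i → escape time 5
(row=1, col=2): c = -0.4133 + 0.4025i → escape time 5
(row=1, col=3): c = -0.0800 + 0.4025i → escape time 5
(row=2, col=0): c = -1.0800 + 0.0650i → escape time 5
(row=2, col=1): c = -0.7467 + 0.0650i → escape time 5
(row=2, col=2): c = -0.4133 + 0.0650i → escape time 5
(row=2, col=3): c = -0.0800 + 0.0650i → escape time 5
(row=3, col=0): c = -1.0800 + -0.2725i → escape time 5
(row=3, col=1): c = -0.7467 + -0.2725i → escape time 5
(row=3, col=2): c = -0.4133 + -0.2725i → escape time 5
(row=3, col=3): c = -0.0800 + -0.2725i → escape time 5
(row=4, col=0): c = -1.0800 + -0.6100i → escape time 4
(row=4, col=1): c = -0.7467 + -0.6100i → escape time 5
(row=4, col=2): c = -0.4133 + -0.6100i → escape time 5
(row=4, col=3): c = -0.0800 + -0.6100i → escape time 5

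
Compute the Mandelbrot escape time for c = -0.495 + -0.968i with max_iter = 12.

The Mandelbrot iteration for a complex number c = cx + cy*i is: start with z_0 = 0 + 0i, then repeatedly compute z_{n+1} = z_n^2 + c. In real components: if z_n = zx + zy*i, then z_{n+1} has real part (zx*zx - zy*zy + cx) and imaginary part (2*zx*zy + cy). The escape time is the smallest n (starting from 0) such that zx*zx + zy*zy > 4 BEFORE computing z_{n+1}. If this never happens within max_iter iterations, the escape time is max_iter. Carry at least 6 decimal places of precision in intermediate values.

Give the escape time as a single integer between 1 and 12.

Answer: 4

Derivation:
z_0 = 0 + 0i, c = -0.4950 + -0.9680i
Iter 1: z = -0.4950 + -0.9680i, |z|^2 = 1.1820
Iter 2: z = -1.1870 + -0.0097i, |z|^2 = 1.4091
Iter 3: z = 0.9139 + -0.9450i, |z|^2 = 1.7282
Iter 4: z = -0.5529 + -2.6953i, |z|^2 = 7.5701
Escaped at iteration 4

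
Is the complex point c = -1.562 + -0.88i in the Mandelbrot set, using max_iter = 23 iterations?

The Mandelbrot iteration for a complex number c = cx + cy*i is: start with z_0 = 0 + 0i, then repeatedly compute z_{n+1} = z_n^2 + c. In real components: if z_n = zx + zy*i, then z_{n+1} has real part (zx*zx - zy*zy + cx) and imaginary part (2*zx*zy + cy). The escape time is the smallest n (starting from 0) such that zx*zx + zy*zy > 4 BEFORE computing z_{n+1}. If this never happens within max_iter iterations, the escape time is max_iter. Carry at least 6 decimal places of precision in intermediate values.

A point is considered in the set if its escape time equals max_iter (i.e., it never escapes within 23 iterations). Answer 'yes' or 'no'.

z_0 = 0 + 0i, c = -1.5620 + -0.8800i
Iter 1: z = -1.5620 + -0.8800i, |z|^2 = 3.2142
Iter 2: z = 0.1034 + 1.8691i, |z|^2 = 3.5043
Iter 3: z = -5.0449 + -0.4933i, |z|^2 = 25.6945
Escaped at iteration 3

Answer: no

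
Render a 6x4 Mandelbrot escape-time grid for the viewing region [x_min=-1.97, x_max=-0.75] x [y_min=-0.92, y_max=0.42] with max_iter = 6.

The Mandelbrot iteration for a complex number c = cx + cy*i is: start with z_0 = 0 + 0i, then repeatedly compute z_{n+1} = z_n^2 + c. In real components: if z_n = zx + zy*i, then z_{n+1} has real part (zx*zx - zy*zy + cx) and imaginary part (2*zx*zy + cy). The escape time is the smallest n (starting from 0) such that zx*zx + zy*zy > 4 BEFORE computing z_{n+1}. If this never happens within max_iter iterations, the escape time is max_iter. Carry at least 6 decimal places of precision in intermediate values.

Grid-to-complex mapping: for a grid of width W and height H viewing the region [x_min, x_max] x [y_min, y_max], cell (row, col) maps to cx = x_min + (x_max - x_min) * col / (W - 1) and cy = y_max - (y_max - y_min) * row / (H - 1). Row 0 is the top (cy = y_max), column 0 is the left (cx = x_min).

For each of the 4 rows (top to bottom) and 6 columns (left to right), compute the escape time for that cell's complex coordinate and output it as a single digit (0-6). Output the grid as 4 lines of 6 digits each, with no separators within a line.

Answer: 134666
566666
133556
123334

Derivation:
(row=0, col=0): c = -1.9700 + 0.4200i → escape time 1
(row=0, col=1): c = -1.7260 + 0.4200i → escape time 3
(row=0, col=2): c = -1.4820 + 0.4200i → escape time 4
(row=0, col=3): c = -1.2380 + 0.4200i → escape time 6
(row=0, col=4): c = -0.9940 + 0.4200i → escape time 6
(row=0, col=5): c = -0.7500 + 0.4200i → escape time 6
(row=1, col=0): c = -1.9700 + -0.0267i → escape time 5
(row=1, col=1): c = -1.7260 + -0.0267i → escape time 6
(row=1, col=2): c = -1.4820 + -0.0267i → escape time 6
(row=1, col=3): c = -1.2380 + -0.0267i → escape time 6
(row=1, col=4): c = -0.9940 + -0.0267i → escape time 6
(row=1, col=5): c = -0.7500 + -0.0267i → escape time 6
(row=2, col=0): c = -1.9700 + -0.4733i → escape time 1
(row=2, col=1): c = -1.7260 + -0.4733i → escape time 3
(row=2, col=2): c = -1.4820 + -0.4733i → escape time 3
(row=2, col=3): c = -1.2380 + -0.4733i → escape time 5
(row=2, col=4): c = -0.9940 + -0.4733i → escape time 5
(row=2, col=5): c = -0.7500 + -0.4733i → escape time 6
(row=3, col=0): c = -1.9700 + -0.9200i → escape time 1
(row=3, col=1): c = -1.7260 + -0.9200i → escape time 2
(row=3, col=2): c = -1.4820 + -0.9200i → escape time 3
(row=3, col=3): c = -1.2380 + -0.9200i → escape time 3
(row=3, col=4): c = -0.9940 + -0.9200i → escape time 3
(row=3, col=5): c = -0.7500 + -0.9200i → escape time 4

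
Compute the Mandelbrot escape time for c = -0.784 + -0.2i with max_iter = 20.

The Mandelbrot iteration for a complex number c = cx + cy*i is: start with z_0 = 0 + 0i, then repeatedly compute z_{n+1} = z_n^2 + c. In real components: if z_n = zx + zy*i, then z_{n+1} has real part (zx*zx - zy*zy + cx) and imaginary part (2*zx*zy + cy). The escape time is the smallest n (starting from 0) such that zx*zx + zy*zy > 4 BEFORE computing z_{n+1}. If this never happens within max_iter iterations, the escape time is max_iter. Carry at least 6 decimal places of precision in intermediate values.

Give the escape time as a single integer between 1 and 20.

z_0 = 0 + 0i, c = -0.7840 + -0.2000i
Iter 1: z = -0.7840 + -0.2000i, |z|^2 = 0.6547
Iter 2: z = -0.2093 + 0.1136i, |z|^2 = 0.0567
Iter 3: z = -0.7531 + -0.2476i, |z|^2 = 0.6284
Iter 4: z = -0.2782 + 0.1729i, |z|^2 = 0.1073
Iter 5: z = -0.7365 + -0.2962i, |z|^2 = 0.6302
Iter 6: z = -0.3293 + 0.2363i, |z|^2 = 0.1642
Iter 7: z = -0.7314 + -0.3556i, |z|^2 = 0.6614
Iter 8: z = -0.3755 + 0.3202i, |z|^2 = 0.2435
Iter 9: z = -0.7455 + -0.4404i, |z|^2 = 0.7498
Iter 10: z = -0.4222 + 0.4567i, |z|^2 = 0.3868
Iter 11: z = -0.8143 + -0.5856i, |z|^2 = 1.0061
Iter 12: z = -0.4638 + 0.7538i, |z|^2 = 0.7833
Iter 13: z = -1.1370 + -0.8993i, |z|^2 = 2.1015
Iter 14: z = -0.2999 + 1.8450i, |z|^2 = 3.4940
Iter 15: z = -4.0981 + -1.3066i, |z|^2 = 18.5015
Escaped at iteration 15

Answer: 15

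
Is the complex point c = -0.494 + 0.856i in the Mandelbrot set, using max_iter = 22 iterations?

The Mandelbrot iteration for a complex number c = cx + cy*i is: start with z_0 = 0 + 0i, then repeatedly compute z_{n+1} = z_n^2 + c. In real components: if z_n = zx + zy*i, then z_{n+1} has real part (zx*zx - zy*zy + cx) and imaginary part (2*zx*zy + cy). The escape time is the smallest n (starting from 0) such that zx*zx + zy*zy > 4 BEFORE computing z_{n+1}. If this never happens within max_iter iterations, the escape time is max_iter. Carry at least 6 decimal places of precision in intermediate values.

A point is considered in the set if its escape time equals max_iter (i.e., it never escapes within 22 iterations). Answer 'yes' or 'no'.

Answer: no

Derivation:
z_0 = 0 + 0i, c = -0.4940 + 0.8560i
Iter 1: z = -0.4940 + 0.8560i, |z|^2 = 0.9768
Iter 2: z = -0.9827 + 0.0103i, |z|^2 = 0.9658
Iter 3: z = 0.4716 + 0.8358i, |z|^2 = 0.9210
Iter 4: z = -0.9702 + 1.6443i, |z|^2 = 3.6451
Iter 5: z = -2.2566 + -2.3346i, |z|^2 = 10.5424
Escaped at iteration 5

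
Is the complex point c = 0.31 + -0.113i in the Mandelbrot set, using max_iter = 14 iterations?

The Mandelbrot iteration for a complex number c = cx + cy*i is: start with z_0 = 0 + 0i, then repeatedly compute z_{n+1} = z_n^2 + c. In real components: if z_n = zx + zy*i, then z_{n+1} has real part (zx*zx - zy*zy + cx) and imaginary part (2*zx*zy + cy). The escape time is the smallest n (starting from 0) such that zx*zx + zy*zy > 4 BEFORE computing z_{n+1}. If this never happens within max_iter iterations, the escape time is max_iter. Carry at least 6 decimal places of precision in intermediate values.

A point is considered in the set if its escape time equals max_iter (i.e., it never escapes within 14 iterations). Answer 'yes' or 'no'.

z_0 = 0 + 0i, c = 0.3100 + -0.1130i
Iter 1: z = 0.3100 + -0.1130i, |z|^2 = 0.1089
Iter 2: z = 0.3933 + -0.1831i, |z|^2 = 0.1882
Iter 3: z = 0.4312 + -0.2570i, |z|^2 = 0.2520
Iter 4: z = 0.4299 + -0.3346i, |z|^2 = 0.2968
Iter 5: z = 0.3828 + -0.4007i, |z|^2 = 0.3071
Iter 6: z = 0.2960 + -0.4198i, |z|^2 = 0.2638
Iter 7: z = 0.2214 + -0.3615i, |z|^2 = 0.1797
Iter 8: z = 0.2283 + -0.2731i, |z|^2 = 0.1267
Iter 9: z = 0.2876 + -0.2377i, |z|^2 = 0.1392
Iter 10: z = 0.3362 + -0.2497i, |z|^2 = 0.1754
Iter 11: z = 0.3607 + -0.2809i, |z|^2 = 0.2090
Iter 12: z = 0.3612 + -0.3156i, |z|^2 = 0.2301
Iter 13: z = 0.3408 + -0.3410i, |z|^2 = 0.2324
Did not escape in 14 iterations → in set

Answer: yes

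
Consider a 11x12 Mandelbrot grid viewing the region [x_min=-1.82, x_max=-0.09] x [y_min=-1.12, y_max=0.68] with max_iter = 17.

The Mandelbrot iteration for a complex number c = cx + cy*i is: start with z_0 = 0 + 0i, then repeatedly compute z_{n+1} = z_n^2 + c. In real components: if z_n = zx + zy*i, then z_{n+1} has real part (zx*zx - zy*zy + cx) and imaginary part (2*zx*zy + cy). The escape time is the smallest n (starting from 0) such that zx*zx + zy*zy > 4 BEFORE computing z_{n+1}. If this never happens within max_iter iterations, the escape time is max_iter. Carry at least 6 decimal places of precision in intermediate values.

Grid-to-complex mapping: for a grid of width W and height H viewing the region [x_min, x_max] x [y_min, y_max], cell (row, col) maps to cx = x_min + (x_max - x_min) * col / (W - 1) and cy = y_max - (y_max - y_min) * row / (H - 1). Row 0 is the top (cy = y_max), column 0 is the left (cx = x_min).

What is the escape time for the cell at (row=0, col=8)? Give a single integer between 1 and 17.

z_0 = 0 + 0i, c = -0.4360 + 0.6800i
Iter 1: z = -0.4360 + 0.6800i, |z|^2 = 0.6525
Iter 2: z = -0.7083 + 0.0870i, |z|^2 = 0.5093
Iter 3: z = 0.0581 + 0.5567i, |z|^2 = 0.3133
Iter 4: z = -0.7425 + 0.7447i, |z|^2 = 1.1060
Iter 5: z = -0.4392 + -0.4259i, |z|^2 = 0.3744
Iter 6: z = -0.4245 + 1.0542i, |z|^2 = 1.2915
Iter 7: z = -1.3671 + -0.2150i, |z|^2 = 1.9152
Iter 8: z = 1.3867 + 1.2679i, |z|^2 = 3.5304
Iter 9: z = -0.1205 + 4.1963i, |z|^2 = 17.6235
Escaped at iteration 9

Answer: 9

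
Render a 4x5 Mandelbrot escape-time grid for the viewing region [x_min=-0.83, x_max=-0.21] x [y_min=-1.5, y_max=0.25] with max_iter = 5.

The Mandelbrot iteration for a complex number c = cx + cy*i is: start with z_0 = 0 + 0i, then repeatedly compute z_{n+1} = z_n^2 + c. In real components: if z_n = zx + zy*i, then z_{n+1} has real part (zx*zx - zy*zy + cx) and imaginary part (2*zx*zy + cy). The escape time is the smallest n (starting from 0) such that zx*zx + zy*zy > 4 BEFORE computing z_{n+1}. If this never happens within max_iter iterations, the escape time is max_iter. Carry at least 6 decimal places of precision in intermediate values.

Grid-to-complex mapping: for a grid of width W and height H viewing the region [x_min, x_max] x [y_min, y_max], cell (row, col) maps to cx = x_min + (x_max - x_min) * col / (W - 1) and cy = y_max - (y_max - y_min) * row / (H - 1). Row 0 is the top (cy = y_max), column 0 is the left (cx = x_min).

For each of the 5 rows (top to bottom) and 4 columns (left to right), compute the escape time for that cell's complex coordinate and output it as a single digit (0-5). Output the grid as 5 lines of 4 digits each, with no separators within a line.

(row=0, col=0): c = -0.8300 + 0.2500i → escape time 5
(row=0, col=1): c = -0.6233 + 0.2500i → escape time 5
(row=0, col=2): c = -0.4167 + 0.2500i → escape time 5
(row=0, col=3): c = -0.2100 + 0.2500i → escape time 5
(row=1, col=0): c = -0.8300 + -0.1875i → escape time 5
(row=1, col=1): c = -0.6233 + -0.1875i → escape time 5
(row=1, col=2): c = -0.4167 + -0.1875i → escape time 5
(row=1, col=3): c = -0.2100 + -0.1875i → escape time 5
(row=2, col=0): c = -0.8300 + -0.6250i → escape time 5
(row=2, col=1): c = -0.6233 + -0.6250i → escape time 5
(row=2, col=2): c = -0.4167 + -0.6250i → escape time 5
(row=2, col=3): c = -0.2100 + -0.6250i → escape time 5
(row=3, col=0): c = -0.8300 + -1.0625i → escape time 3
(row=3, col=1): c = -0.6233 + -1.0625i → escape time 3
(row=3, col=2): c = -0.4167 + -1.0625i → escape time 4
(row=3, col=3): c = -0.2100 + -1.0625i → escape time 5
(row=4, col=0): c = -0.8300 + -1.5000i → escape time 2
(row=4, col=1): c = -0.6233 + -1.5000i → escape time 2
(row=4, col=2): c = -0.4167 + -1.5000i → escape time 2
(row=4, col=3): c = -0.2100 + -1.5000i → escape time 2

Answer: 5555
5555
5555
3345
2222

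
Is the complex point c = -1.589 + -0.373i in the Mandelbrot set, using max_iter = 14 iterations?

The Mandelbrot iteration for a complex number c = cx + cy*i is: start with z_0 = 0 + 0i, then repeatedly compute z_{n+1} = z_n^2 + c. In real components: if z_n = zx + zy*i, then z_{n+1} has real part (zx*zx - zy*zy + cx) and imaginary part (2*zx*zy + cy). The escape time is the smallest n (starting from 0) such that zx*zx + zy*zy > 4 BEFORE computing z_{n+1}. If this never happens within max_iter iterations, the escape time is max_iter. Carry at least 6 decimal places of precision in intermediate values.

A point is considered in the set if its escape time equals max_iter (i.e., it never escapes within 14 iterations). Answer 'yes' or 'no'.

z_0 = 0 + 0i, c = -1.5890 + -0.3730i
Iter 1: z = -1.5890 + -0.3730i, |z|^2 = 2.6641
Iter 2: z = 0.7968 + 0.8124i, |z|^2 = 1.2949
Iter 3: z = -1.6141 + 0.9216i, |z|^2 = 3.4547
Iter 4: z = 0.1670 + -3.3482i, |z|^2 = 11.2382
Escaped at iteration 4

Answer: no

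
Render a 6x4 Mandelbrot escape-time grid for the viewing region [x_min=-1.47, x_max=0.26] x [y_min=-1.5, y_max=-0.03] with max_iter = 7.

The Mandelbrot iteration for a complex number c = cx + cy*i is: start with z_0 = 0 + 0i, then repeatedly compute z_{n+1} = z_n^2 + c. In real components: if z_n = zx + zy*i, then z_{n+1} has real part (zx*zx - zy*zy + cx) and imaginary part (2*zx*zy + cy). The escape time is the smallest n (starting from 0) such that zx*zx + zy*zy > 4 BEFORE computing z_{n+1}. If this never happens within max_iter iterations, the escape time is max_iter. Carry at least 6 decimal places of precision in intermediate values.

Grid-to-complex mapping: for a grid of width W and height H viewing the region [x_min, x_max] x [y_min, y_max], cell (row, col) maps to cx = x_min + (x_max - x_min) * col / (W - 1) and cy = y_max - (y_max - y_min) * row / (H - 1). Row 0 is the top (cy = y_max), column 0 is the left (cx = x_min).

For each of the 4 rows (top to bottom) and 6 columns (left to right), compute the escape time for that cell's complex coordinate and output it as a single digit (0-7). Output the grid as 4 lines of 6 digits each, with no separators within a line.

(row=0, col=0): c = -1.4700 + -0.0300i → escape time 7
(row=0, col=1): c = -1.1240 + -0.0300i → escape time 7
(row=0, col=2): c = -0.7780 + -0.0300i → escape time 7
(row=0, col=3): c = -0.4320 + -0.0300i → escape time 7
(row=0, col=4): c = -0.0860 + -0.0300i → escape time 7
(row=0, col=5): c = 0.2600 + -0.0300i → escape time 7
(row=1, col=0): c = -1.4700 + -0.5200i → escape time 3
(row=1, col=1): c = -1.1240 + -0.5200i → escape time 5
(row=1, col=2): c = -0.7780 + -0.5200i → escape time 6
(row=1, col=3): c = -0.4320 + -0.5200i → escape time 7
(row=1, col=4): c = -0.0860 + -0.5200i → escape time 7
(row=1, col=5): c = 0.2600 + -0.5200i → escape time 7
(row=2, col=0): c = -1.4700 + -1.0100i → escape time 3
(row=2, col=1): c = -1.1240 + -1.0100i → escape time 3
(row=2, col=2): c = -0.7780 + -1.0100i → escape time 3
(row=2, col=3): c = -0.4320 + -1.0100i → escape time 4
(row=2, col=4): c = -0.0860 + -1.0100i → escape time 7
(row=2, col=5): c = 0.2600 + -1.0100i → escape time 4
(row=3, col=0): c = -1.4700 + -1.5000i → escape time 1
(row=3, col=1): c = -1.1240 + -1.5000i → escape time 2
(row=3, col=2): c = -0.7780 + -1.5000i → escape time 2
(row=3, col=3): c = -0.4320 + -1.5000i → escape time 2
(row=3, col=4): c = -0.0860 + -1.5000i → escape time 2
(row=3, col=5): c = 0.2600 + -1.5000i → escape time 2

Answer: 777777
356777
333474
122222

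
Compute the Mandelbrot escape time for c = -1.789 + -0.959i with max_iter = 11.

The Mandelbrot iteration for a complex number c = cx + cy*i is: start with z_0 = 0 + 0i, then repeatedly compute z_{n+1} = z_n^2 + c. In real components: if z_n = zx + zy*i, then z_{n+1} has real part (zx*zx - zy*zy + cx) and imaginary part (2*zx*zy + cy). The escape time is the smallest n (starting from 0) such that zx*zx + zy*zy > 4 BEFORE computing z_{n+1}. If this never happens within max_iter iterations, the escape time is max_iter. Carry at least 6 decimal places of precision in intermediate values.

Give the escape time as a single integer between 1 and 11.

z_0 = 0 + 0i, c = -1.7890 + -0.9590i
Iter 1: z = -1.7890 + -0.9590i, |z|^2 = 4.1202
Escaped at iteration 1

Answer: 1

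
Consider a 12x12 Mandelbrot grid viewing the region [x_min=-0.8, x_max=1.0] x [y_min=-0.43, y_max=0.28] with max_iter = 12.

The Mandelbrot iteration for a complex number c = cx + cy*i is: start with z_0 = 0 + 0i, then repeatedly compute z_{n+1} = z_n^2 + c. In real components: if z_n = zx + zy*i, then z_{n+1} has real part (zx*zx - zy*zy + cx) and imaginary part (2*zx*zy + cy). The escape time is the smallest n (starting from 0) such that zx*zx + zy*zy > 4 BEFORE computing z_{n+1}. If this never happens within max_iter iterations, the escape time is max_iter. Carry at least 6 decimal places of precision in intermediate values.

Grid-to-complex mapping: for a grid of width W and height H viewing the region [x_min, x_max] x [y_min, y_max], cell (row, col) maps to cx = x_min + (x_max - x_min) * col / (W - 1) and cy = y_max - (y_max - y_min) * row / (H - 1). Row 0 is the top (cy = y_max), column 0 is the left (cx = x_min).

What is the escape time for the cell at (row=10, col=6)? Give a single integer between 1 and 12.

Answer: 12

Derivation:
z_0 = 0 + 0i, c = 0.1818 + -0.3655i
Iter 1: z = 0.1818 + -0.3655i, |z|^2 = 0.1666
Iter 2: z = 0.0813 + -0.4983i, |z|^2 = 0.2550
Iter 3: z = -0.0599 + -0.4465i, |z|^2 = 0.2030
Iter 4: z = -0.0140 + -0.3119i, |z|^2 = 0.0975
Iter 5: z = 0.0847 + -0.3567i, |z|^2 = 0.1344
Iter 6: z = 0.0617 + -0.4259i, |z|^2 = 0.1852
Iter 7: z = 0.0042 + -0.4180i, |z|^2 = 0.1748
Iter 8: z = 0.0071 + -0.3690i, |z|^2 = 0.1362
Iter 9: z = 0.0457 + -0.3707i, |z|^2 = 0.1395
Iter 10: z = 0.0465 + -0.3993i, |z|^2 = 0.1616
Iter 11: z = 0.0245 + -0.4026i, |z|^2 = 0.1627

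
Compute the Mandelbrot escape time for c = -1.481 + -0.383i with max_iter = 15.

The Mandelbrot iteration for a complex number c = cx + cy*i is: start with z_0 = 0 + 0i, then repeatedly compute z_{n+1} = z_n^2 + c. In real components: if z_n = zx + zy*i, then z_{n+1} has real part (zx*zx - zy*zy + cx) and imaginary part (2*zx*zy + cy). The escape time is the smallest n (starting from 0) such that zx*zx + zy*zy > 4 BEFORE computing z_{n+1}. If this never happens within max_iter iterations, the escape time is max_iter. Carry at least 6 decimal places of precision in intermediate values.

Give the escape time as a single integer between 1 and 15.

z_0 = 0 + 0i, c = -1.4810 + -0.3830i
Iter 1: z = -1.4810 + -0.3830i, |z|^2 = 2.3401
Iter 2: z = 0.5657 + 0.7514i, |z|^2 = 0.8847
Iter 3: z = -1.7257 + 0.4671i, |z|^2 = 3.1962
Iter 4: z = 1.2788 + -1.9953i, |z|^2 = 5.6164
Escaped at iteration 4

Answer: 4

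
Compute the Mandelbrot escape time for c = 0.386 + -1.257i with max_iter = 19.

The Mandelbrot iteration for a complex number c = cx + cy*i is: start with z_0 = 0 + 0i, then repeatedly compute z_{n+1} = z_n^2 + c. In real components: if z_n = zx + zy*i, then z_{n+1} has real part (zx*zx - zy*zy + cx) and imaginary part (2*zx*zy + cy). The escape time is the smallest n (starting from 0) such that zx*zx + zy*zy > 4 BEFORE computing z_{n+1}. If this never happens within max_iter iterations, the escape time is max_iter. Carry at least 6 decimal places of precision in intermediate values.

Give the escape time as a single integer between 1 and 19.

Answer: 2

Derivation:
z_0 = 0 + 0i, c = 0.3860 + -1.2570i
Iter 1: z = 0.3860 + -1.2570i, |z|^2 = 1.7290
Iter 2: z = -1.0451 + -2.2274i, |z|^2 = 6.0535
Escaped at iteration 2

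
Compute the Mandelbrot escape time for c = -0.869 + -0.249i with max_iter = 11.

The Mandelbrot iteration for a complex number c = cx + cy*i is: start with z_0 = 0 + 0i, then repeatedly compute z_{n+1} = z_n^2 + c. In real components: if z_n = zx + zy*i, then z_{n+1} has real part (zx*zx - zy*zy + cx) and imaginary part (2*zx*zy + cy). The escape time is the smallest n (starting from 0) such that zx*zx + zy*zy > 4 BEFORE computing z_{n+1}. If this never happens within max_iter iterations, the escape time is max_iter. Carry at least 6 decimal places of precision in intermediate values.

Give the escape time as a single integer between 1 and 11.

z_0 = 0 + 0i, c = -0.8690 + -0.2490i
Iter 1: z = -0.8690 + -0.2490i, |z|^2 = 0.8172
Iter 2: z = -0.1758 + 0.1838i, |z|^2 = 0.0647
Iter 3: z = -0.8718 + -0.3136i, |z|^2 = 0.8585
Iter 4: z = -0.2072 + 0.2979i, |z|^2 = 0.1317
Iter 5: z = -0.9148 + -0.3725i, |z|^2 = 0.9755
Iter 6: z = -0.1709 + 0.4324i, |z|^2 = 0.2162
Iter 7: z = -1.0268 + -0.3968i, |z|^2 = 1.2118
Iter 8: z = 0.0278 + 0.5659i, |z|^2 = 0.3210
Iter 9: z = -1.1885 + -0.2175i, |z|^2 = 1.4597
Iter 10: z = 0.4961 + 0.2680i, |z|^2 = 0.3180

Answer: 11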